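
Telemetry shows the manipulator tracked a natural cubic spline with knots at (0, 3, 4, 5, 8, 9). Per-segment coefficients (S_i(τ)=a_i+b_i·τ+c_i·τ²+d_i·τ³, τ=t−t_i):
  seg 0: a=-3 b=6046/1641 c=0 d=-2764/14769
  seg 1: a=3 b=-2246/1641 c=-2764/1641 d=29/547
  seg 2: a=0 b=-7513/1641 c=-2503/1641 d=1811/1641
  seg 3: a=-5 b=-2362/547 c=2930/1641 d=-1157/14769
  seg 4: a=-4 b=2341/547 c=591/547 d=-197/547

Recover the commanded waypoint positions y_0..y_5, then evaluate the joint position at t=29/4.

y_0 = S_0(0) = a_0 = -3
y_1 = S_1(0) = a_1 = 3
y_2 = S_2(0) = a_2 = 0
y_3 = S_3(0) = a_3 = -5
y_4 = S_4(0) = a_4 = -4
y_5 = S_4(1) = 1
t_q=29/4 is in segment 3 (τ=9/4); S_3(τ)=-229967/35008

y_0=-3 y_1=3 y_2=0 y_3=-5 y_4=-4 y_5=1
S(29/4) = -229967/35008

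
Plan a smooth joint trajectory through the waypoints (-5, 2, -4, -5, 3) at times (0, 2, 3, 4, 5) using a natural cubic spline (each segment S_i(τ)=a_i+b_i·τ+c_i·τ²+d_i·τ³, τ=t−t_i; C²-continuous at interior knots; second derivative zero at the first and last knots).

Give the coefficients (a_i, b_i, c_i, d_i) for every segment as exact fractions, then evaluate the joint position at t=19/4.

Δ: Δ0=7/2, Δ1=-6, Δ2=-1, Δ3=8
row 1: diag=6, rhs=-57; c'=1/6, d'=-19/2
row 2: denom=4−1·1/6=23/6; d'=(30−1·-19/2)/(23/6)=237/23
row 3: denom=4−1·6/23=86/23; d'=(54−1·237/23)/(86/23)=1005/86
back: M3=1005/86
back: M2=237/23−6/23·1005/86=312/43
back: M1=-19/2−1/6·312/43=-921/86
M: M0=0, M1=-921/86, M2=312/43, M3=1005/86, M4=0
seg 0: a=-5, c=M0/2=0, d=(M1−M0)/(6·2)=-307/344, b=Δ0−h0·(2M0+M1)/6=304/43
seg 1: a=2, c=M1/2=-921/172, d=(M2−M1)/(6·1)=515/172, b=Δ1−h1·(2M1+M2)/6=-313/86
seg 2: a=-4, c=M2/2=156/43, d=(M3−M2)/(6·1)=127/172, b=Δ2−h2·(2M2+M3)/6=-923/172
seg 3: a=-5, c=M3/2=1005/172, d=(M4−M3)/(6·1)=-335/172, b=Δ3−h3·(2M3+M4)/6=353/86
t_q=19/4 → seg 3, τ=3/4; S=-5+353/86·τ+1005/172·τ²+-335/172·τ³=5983/11008

  seg 0: a=-5 b=304/43 c=0 d=-307/344
  seg 1: a=2 b=-313/86 c=-921/172 d=515/172
  seg 2: a=-4 b=-923/172 c=156/43 d=127/172
  seg 3: a=-5 b=353/86 c=1005/172 d=-335/172
S(19/4) = 5983/11008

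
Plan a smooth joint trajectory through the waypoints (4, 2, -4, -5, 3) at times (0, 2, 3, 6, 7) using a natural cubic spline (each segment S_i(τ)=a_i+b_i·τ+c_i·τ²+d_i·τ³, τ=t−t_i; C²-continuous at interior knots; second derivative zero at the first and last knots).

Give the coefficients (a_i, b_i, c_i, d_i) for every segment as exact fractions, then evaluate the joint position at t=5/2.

  seg 0: a=4 b=403/483 c=0 d=-443/966
  seg 1: a=2 b=-2255/483 c=-443/161 d=98/69
  seg 2: a=-4 b=-2855/483 c=243/161 d=169/1449
  seg 3: a=-5 b=3040/483 c=412/161 d=-412/483
S(5/2) = -136/161

Δ: Δ0=-1, Δ1=-6, Δ2=-1/3, Δ3=8
row 1: diag=6, rhs=-30; c'=1/6, d'=-5
row 2: denom=8−1·1/6=47/6; d'=(34−1·-5)/(47/6)=234/47
row 3: denom=8−3·18/47=322/47; d'=(50−3·234/47)/(322/47)=824/161
back: M3=824/161
back: M2=234/47−18/47·824/161=486/161
back: M1=-5−1/6·486/161=-886/161
M: M0=0, M1=-886/161, M2=486/161, M3=824/161, M4=0
seg 0: a=4, c=M0/2=0, d=(M1−M0)/(6·2)=-443/966, b=Δ0−h0·(2M0+M1)/6=403/483
seg 1: a=2, c=M1/2=-443/161, d=(M2−M1)/(6·1)=98/69, b=Δ1−h1·(2M1+M2)/6=-2255/483
seg 2: a=-4, c=M2/2=243/161, d=(M3−M2)/(6·3)=169/1449, b=Δ2−h2·(2M2+M3)/6=-2855/483
seg 3: a=-5, c=M3/2=412/161, d=(M4−M3)/(6·1)=-412/483, b=Δ3−h3·(2M3+M4)/6=3040/483
t_q=5/2 → seg 1, τ=1/2; S=2+-2255/483·τ+-443/161·τ²+98/69·τ³=-136/161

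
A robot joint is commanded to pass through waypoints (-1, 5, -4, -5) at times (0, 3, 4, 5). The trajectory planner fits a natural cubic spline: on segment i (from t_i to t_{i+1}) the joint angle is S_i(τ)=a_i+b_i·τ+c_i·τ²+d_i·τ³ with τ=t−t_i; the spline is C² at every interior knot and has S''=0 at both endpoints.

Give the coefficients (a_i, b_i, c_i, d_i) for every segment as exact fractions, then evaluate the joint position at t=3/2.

Δ: Δ0=2, Δ1=-9, Δ2=-1
row 1: diag=8, rhs=-66; c'=1/8, d'=-33/4
row 2: denom=4−1·1/8=31/8; d'=(48−1·-33/4)/(31/8)=450/31
back: M2=450/31
back: M1=-33/4−1/8·450/31=-312/31
M: M0=0, M1=-312/31, M2=450/31, M3=0
seg 0: a=-1, c=M0/2=0, d=(M1−M0)/(6·3)=-52/93, b=Δ0−h0·(2M0+M1)/6=218/31
seg 1: a=5, c=M1/2=-156/31, d=(M2−M1)/(6·1)=127/31, b=Δ1−h1·(2M1+M2)/6=-250/31
seg 2: a=-4, c=M2/2=225/31, d=(M3−M2)/(6·1)=-75/31, b=Δ2−h2·(2M2+M3)/6=-181/31
t_q=3/2 → seg 0, τ=3/2; S=-1+218/31·τ+0·τ²+-52/93·τ³=475/62

  seg 0: a=-1 b=218/31 c=0 d=-52/93
  seg 1: a=5 b=-250/31 c=-156/31 d=127/31
  seg 2: a=-4 b=-181/31 c=225/31 d=-75/31
S(3/2) = 475/62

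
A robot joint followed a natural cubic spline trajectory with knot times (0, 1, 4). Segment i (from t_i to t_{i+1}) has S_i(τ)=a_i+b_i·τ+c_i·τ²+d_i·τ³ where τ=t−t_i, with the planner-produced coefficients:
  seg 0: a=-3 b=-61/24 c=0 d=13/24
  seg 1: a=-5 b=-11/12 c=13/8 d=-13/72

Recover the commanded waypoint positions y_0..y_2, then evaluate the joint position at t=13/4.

y_0 = S_0(0) = a_0 = -3
y_1 = S_1(0) = a_1 = -5
y_2 = S_1(3) = 2
t_q=13/4 is in segment 1 (τ=9/4); S_1(τ)=-457/512

y_0=-3 y_1=-5 y_2=2
S(13/4) = -457/512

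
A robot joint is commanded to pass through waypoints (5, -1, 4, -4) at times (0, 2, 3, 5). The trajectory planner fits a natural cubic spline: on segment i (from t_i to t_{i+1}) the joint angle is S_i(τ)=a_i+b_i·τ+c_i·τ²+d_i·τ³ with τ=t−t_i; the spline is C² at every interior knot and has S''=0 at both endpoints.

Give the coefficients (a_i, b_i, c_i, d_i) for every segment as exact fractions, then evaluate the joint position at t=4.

  seg 0: a=5 b=-219/35 c=0 d=57/70
  seg 1: a=-1 b=123/35 c=171/35 d=-17/5
  seg 2: a=4 b=108/35 c=-186/35 d=31/35
S(4) = 93/35

Δ: Δ0=-3, Δ1=5, Δ2=-4
row 1: diag=6, rhs=48; c'=1/6, d'=8
row 2: denom=6−1·1/6=35/6; d'=(-54−1·8)/(35/6)=-372/35
back: M2=-372/35
back: M1=8−1/6·-372/35=342/35
M: M0=0, M1=342/35, M2=-372/35, M3=0
seg 0: a=5, c=M0/2=0, d=(M1−M0)/(6·2)=57/70, b=Δ0−h0·(2M0+M1)/6=-219/35
seg 1: a=-1, c=M1/2=171/35, d=(M2−M1)/(6·1)=-17/5, b=Δ1−h1·(2M1+M2)/6=123/35
seg 2: a=4, c=M2/2=-186/35, d=(M3−M2)/(6·2)=31/35, b=Δ2−h2·(2M2+M3)/6=108/35
t_q=4 → seg 2, τ=1; S=4+108/35·τ+-186/35·τ²+31/35·τ³=93/35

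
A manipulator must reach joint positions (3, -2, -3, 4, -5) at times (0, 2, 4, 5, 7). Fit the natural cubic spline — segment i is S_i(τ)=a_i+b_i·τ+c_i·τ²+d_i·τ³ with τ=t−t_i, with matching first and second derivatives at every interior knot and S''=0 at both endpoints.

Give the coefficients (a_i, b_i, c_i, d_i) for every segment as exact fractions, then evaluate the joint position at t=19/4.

  seg 0: a=3 b=-277/128 c=0 d=-43/512
  seg 1: a=-2 b=-203/64 c=-129/256 d=471/512
  seg 2: a=-3 b=749/128 c=321/64 d=-495/128
  seg 3: a=4 b=137/32 c=-843/128 d=281/256
S(19/4) = 21123/8192

Δ: Δ0=-5/2, Δ1=-1/2, Δ2=7, Δ3=-9/2
row 1: diag=8, rhs=12; c'=1/4, d'=3/2
row 2: denom=6−2·1/4=11/2; d'=(45−2·3/2)/(11/2)=84/11
row 3: denom=6−1·2/11=64/11; d'=(-69−1·84/11)/(64/11)=-843/64
back: M3=-843/64
back: M2=84/11−2/11·-843/64=321/32
back: M1=3/2−1/4·321/32=-129/128
M: M0=0, M1=-129/128, M2=321/32, M3=-843/64, M4=0
seg 0: a=3, c=M0/2=0, d=(M1−M0)/(6·2)=-43/512, b=Δ0−h0·(2M0+M1)/6=-277/128
seg 1: a=-2, c=M1/2=-129/256, d=(M2−M1)/(6·2)=471/512, b=Δ1−h1·(2M1+M2)/6=-203/64
seg 2: a=-3, c=M2/2=321/64, d=(M3−M2)/(6·1)=-495/128, b=Δ2−h2·(2M2+M3)/6=749/128
seg 3: a=4, c=M3/2=-843/128, d=(M4−M3)/(6·2)=281/256, b=Δ3−h3·(2M3+M4)/6=137/32
t_q=19/4 → seg 2, τ=3/4; S=-3+749/128·τ+321/64·τ²+-495/128·τ³=21123/8192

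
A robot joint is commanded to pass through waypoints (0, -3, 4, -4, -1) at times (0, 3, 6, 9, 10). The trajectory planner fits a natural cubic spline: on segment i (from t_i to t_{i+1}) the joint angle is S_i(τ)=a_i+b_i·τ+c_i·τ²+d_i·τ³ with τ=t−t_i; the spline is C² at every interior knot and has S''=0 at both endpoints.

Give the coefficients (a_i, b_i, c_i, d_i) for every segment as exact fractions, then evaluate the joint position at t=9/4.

Δ: Δ0=-1, Δ1=7/3, Δ2=-8/3, Δ3=3
row 1: diag=12, rhs=20; c'=1/4, d'=5/3
row 2: denom=12−3·1/4=45/4; d'=(-30−3·5/3)/(45/4)=-28/9
row 3: denom=8−3·4/15=36/5; d'=(34−3·-28/9)/(36/5)=325/54
back: M3=325/54
back: M2=-28/9−4/15·325/54=-382/81
back: M1=5/3−1/4·-382/81=461/162
M: M0=0, M1=461/162, M2=-382/81, M3=325/54, M4=0
seg 0: a=0, c=M0/2=0, d=(M1−M0)/(6·3)=461/2916, b=Δ0−h0·(2M0+M1)/6=-785/324
seg 1: a=-3, c=M1/2=461/324, d=(M2−M1)/(6·3)=-1225/2916, b=Δ1−h1·(2M1+M2)/6=299/162
seg 2: a=4, c=M2/2=-191/81, d=(M3−M2)/(6·3)=1739/2916, b=Δ2−h2·(2M2+M3)/6=-311/324
seg 3: a=-4, c=M3/2=325/108, d=(M4−M3)/(6·1)=-325/324, b=Δ3−h3·(2M3+M4)/6=161/162
t_q=9/4 → seg 0, τ=9/4; S=0+-785/324·τ+0·τ²+461/2916·τ³=-8411/2304

  seg 0: a=0 b=-785/324 c=0 d=461/2916
  seg 1: a=-3 b=299/162 c=461/324 d=-1225/2916
  seg 2: a=4 b=-311/324 c=-191/81 d=1739/2916
  seg 3: a=-4 b=161/162 c=325/108 d=-325/324
S(9/4) = -8411/2304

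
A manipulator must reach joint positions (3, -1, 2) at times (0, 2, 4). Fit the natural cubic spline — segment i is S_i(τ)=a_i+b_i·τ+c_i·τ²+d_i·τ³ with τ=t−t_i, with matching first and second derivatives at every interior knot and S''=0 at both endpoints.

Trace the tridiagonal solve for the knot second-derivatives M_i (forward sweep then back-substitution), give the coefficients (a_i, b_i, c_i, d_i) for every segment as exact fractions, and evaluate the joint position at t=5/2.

Δ: Δ0=-2, Δ1=3/2
row 1: diag=8, rhs=21; c'=1/4, d'=21/8
back: M1=21/8
M: M0=0, M1=21/8, M2=0
seg 0: a=3, c=M0/2=0, d=(M1−M0)/(6·2)=7/32, b=Δ0−h0·(2M0+M1)/6=-23/8
seg 1: a=-1, c=M1/2=21/16, d=(M2−M1)/(6·2)=-7/32, b=Δ1−h1·(2M1+M2)/6=-1/4
t_q=5/2 → seg 1, τ=1/2; S=-1+-1/4·τ+21/16·τ²+-7/32·τ³=-211/256

  seg 0: a=3 b=-23/8 c=0 d=7/32
  seg 1: a=-1 b=-1/4 c=21/16 d=-7/32
S(5/2) = -211/256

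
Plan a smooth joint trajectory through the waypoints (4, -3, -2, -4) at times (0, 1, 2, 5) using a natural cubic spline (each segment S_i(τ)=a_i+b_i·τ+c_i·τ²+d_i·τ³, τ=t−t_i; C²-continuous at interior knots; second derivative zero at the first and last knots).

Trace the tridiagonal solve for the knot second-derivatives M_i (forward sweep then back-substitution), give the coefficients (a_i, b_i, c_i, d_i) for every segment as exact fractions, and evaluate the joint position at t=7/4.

Δ: Δ0=-7, Δ1=1, Δ2=-2/3
row 1: diag=4, rhs=48; c'=1/4, d'=12
row 2: denom=8−1·1/4=31/4; d'=(-10−1·12)/(31/4)=-88/31
back: M2=-88/31
back: M1=12−1/4·-88/31=394/31
M: M0=0, M1=394/31, M2=-88/31, M3=0
seg 0: a=4, c=M0/2=0, d=(M1−M0)/(6·1)=197/93, b=Δ0−h0·(2M0+M1)/6=-848/93
seg 1: a=-3, c=M1/2=197/31, d=(M2−M1)/(6·1)=-241/93, b=Δ1−h1·(2M1+M2)/6=-257/93
seg 2: a=-2, c=M2/2=-44/31, d=(M3−M2)/(6·3)=44/279, b=Δ2−h2·(2M2+M3)/6=202/93
t_q=7/4 → seg 1, τ=3/4; S=-3+-257/93·τ+197/31·τ²+-241/93·τ³=-5141/1984

  seg 0: a=4 b=-848/93 c=0 d=197/93
  seg 1: a=-3 b=-257/93 c=197/31 d=-241/93
  seg 2: a=-2 b=202/93 c=-44/31 d=44/279
S(7/4) = -5141/1984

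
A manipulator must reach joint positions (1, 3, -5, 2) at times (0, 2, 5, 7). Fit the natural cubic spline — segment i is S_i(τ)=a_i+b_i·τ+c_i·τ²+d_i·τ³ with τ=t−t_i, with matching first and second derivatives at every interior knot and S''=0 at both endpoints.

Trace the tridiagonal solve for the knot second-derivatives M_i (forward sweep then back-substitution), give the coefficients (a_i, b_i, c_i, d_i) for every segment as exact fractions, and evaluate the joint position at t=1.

Δ: Δ0=1, Δ1=-8/3, Δ2=7/2
row 1: diag=10, rhs=-22; c'=3/10, d'=-11/5
row 2: denom=10−3·3/10=91/10; d'=(37−3·-11/5)/(91/10)=436/91
back: M2=436/91
back: M1=-11/5−3/10·436/91=-331/91
M: M0=0, M1=-331/91, M2=436/91, M3=0
seg 0: a=1, c=M0/2=0, d=(M1−M0)/(6·2)=-331/1092, b=Δ0−h0·(2M0+M1)/6=604/273
seg 1: a=3, c=M1/2=-331/182, d=(M2−M1)/(6·3)=59/126, b=Δ1−h1·(2M1+M2)/6=-389/273
seg 2: a=-5, c=M2/2=218/91, d=(M3−M2)/(6·2)=-109/273, b=Δ2−h2·(2M2+M3)/6=167/546
t_q=1 → seg 0, τ=1; S=1+604/273·τ+0·τ²+-331/1092·τ³=1059/364

  seg 0: a=1 b=604/273 c=0 d=-331/1092
  seg 1: a=3 b=-389/273 c=-331/182 d=59/126
  seg 2: a=-5 b=167/546 c=218/91 d=-109/273
S(1) = 1059/364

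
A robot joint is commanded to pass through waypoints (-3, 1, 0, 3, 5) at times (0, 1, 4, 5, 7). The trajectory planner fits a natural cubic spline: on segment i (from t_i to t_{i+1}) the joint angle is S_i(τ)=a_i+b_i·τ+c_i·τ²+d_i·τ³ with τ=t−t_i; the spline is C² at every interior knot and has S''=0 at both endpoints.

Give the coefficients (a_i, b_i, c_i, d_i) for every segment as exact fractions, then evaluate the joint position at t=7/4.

Δ: Δ0=4, Δ1=-1/3, Δ2=3, Δ3=1
row 1: diag=8, rhs=-26; c'=3/8, d'=-13/4
row 2: denom=8−3·3/8=55/8; d'=(20−3·-13/4)/(55/8)=238/55
row 3: denom=6−1·8/55=322/55; d'=(-12−1·238/55)/(322/55)=-449/161
back: M3=-449/161
back: M2=238/55−8/55·-449/161=762/161
back: M1=-13/4−3/8·762/161=-809/161
M: M0=0, M1=-809/161, M2=762/161, M3=-449/161, M4=0
seg 0: a=-3, c=M0/2=0, d=(M1−M0)/(6·1)=-809/966, b=Δ0−h0·(2M0+M1)/6=4673/966
seg 1: a=1, c=M1/2=-809/322, d=(M2−M1)/(6·3)=1571/2898, b=Δ1−h1·(2M1+M2)/6=1123/483
seg 2: a=0, c=M2/2=381/161, d=(M3−M2)/(6·1)=-173/138, b=Δ2−h2·(2M2+M3)/6=1823/966
seg 3: a=3, c=M3/2=-449/322, d=(M4−M3)/(6·2)=449/1932, b=Δ3−h3·(2M3+M4)/6=1381/483
t_q=7/4 → seg 1, τ=3/4; S=1+1123/483·τ+-809/322·τ²+1571/2898·τ³=32133/20608

  seg 0: a=-3 b=4673/966 c=0 d=-809/966
  seg 1: a=1 b=1123/483 c=-809/322 d=1571/2898
  seg 2: a=0 b=1823/966 c=381/161 d=-173/138
  seg 3: a=3 b=1381/483 c=-449/322 d=449/1932
S(7/4) = 32133/20608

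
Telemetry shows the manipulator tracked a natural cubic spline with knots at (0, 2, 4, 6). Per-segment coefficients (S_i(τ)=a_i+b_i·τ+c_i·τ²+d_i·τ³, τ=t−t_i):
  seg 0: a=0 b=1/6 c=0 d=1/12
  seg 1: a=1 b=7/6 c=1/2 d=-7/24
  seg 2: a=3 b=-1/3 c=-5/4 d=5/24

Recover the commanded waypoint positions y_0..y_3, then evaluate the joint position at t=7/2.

y_0=0 y_1=1 y_2=3 y_3=-1
S(7/2) = 185/64

y_0 = S_0(0) = a_0 = 0
y_1 = S_1(0) = a_1 = 1
y_2 = S_2(0) = a_2 = 3
y_3 = S_2(2) = -1
t_q=7/2 is in segment 1 (τ=3/2); S_1(τ)=185/64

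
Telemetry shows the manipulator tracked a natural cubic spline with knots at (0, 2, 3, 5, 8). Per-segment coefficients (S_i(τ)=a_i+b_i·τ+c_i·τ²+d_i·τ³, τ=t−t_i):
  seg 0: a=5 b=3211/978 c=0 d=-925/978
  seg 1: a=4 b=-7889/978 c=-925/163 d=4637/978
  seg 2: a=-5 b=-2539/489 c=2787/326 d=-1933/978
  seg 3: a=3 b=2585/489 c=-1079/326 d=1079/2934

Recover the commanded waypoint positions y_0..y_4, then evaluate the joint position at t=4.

y_0 = S_0(0) = a_0 = 5
y_1 = S_1(0) = a_1 = 4
y_2 = S_2(0) = a_2 = -5
y_3 = S_3(0) = a_3 = 3
y_4 = S_3(3) = -1
t_q=4 is in segment 2 (τ=1); S_2(τ)=-590/163

y_0=5 y_1=4 y_2=-5 y_3=3 y_4=-1
S(4) = -590/163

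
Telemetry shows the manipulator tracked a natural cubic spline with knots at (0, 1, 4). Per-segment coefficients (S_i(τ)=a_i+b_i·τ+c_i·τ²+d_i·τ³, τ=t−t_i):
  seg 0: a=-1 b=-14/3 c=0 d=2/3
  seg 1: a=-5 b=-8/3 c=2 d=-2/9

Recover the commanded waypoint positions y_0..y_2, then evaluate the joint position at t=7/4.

y_0=-1 y_1=-5 y_2=-1
S(7/4) = -191/32

y_0 = S_0(0) = a_0 = -1
y_1 = S_1(0) = a_1 = -5
y_2 = S_1(3) = -1
t_q=7/4 is in segment 1 (τ=3/4); S_1(τ)=-191/32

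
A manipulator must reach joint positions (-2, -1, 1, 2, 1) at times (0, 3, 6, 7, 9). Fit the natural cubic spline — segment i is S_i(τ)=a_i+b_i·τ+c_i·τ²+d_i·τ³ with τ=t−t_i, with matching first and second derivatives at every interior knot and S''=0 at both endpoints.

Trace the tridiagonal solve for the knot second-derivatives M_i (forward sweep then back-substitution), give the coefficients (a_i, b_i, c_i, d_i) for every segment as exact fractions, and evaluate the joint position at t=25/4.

Δ: Δ0=1/3, Δ1=2/3, Δ2=1, Δ3=-1/2
row 1: diag=12, rhs=2; c'=1/4, d'=1/6
row 2: denom=8−3·1/4=29/4; d'=(2−3·1/6)/(29/4)=6/29
row 3: denom=6−1·4/29=170/29; d'=(-9−1·6/29)/(170/29)=-267/170
back: M3=-267/170
back: M2=6/29−4/29·-267/170=36/85
back: M1=1/6−1/4·36/85=31/510
M: M0=0, M1=31/510, M2=36/85, M3=-267/170, M4=0
seg 0: a=-2, c=M0/2=0, d=(M1−M0)/(6·3)=31/9180, b=Δ0−h0·(2M0+M1)/6=103/340
seg 1: a=-1, c=M1/2=31/1020, d=(M2−M1)/(6·3)=37/1836, b=Δ1−h1·(2M1+M2)/6=67/170
seg 2: a=1, c=M2/2=18/85, d=(M3−M2)/(6·1)=-113/340, b=Δ2−h2·(2M2+M3)/6=381/340
seg 3: a=2, c=M3/2=-267/340, d=(M4−M3)/(6·2)=89/680, b=Δ3−h3·(2M3+M4)/6=93/170
t_q=25/4 → seg 2, τ=1/4; S=1+381/340·τ+18/85·τ²+-113/340·τ³=28031/21760

  seg 0: a=-2 b=103/340 c=0 d=31/9180
  seg 1: a=-1 b=67/170 c=31/1020 d=37/1836
  seg 2: a=1 b=381/340 c=18/85 d=-113/340
  seg 3: a=2 b=93/170 c=-267/340 d=89/680
S(25/4) = 28031/21760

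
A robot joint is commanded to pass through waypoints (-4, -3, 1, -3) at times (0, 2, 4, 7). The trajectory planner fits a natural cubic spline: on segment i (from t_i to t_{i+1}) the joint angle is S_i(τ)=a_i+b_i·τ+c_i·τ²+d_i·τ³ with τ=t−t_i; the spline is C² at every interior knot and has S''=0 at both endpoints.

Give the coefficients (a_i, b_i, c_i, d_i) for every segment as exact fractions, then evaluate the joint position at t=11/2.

  seg 0: a=-4 b=-4/57 c=0 d=65/456
  seg 1: a=-3 b=187/114 c=65/76 d=-77/228
  seg 2: a=1 b=115/114 c=-89/76 d=89/684
S(11/2) = 193/608

Δ: Δ0=1/2, Δ1=2, Δ2=-4/3
row 1: diag=8, rhs=9; c'=1/4, d'=9/8
row 2: denom=10−2·1/4=19/2; d'=(-20−2·9/8)/(19/2)=-89/38
back: M2=-89/38
back: M1=9/8−1/4·-89/38=65/38
M: M0=0, M1=65/38, M2=-89/38, M3=0
seg 0: a=-4, c=M0/2=0, d=(M1−M0)/(6·2)=65/456, b=Δ0−h0·(2M0+M1)/6=-4/57
seg 1: a=-3, c=M1/2=65/76, d=(M2−M1)/(6·2)=-77/228, b=Δ1−h1·(2M1+M2)/6=187/114
seg 2: a=1, c=M2/2=-89/76, d=(M3−M2)/(6·3)=89/684, b=Δ2−h2·(2M2+M3)/6=115/114
t_q=11/2 → seg 2, τ=3/2; S=1+115/114·τ+-89/76·τ²+89/684·τ³=193/608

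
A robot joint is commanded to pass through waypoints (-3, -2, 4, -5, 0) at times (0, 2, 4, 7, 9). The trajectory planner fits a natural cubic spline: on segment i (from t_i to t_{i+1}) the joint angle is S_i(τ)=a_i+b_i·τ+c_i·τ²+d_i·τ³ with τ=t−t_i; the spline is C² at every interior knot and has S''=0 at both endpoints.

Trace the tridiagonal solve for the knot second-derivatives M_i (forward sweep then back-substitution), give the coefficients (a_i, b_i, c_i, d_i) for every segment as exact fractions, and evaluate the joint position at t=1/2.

Δ: Δ0=1/2, Δ1=3, Δ2=-3, Δ3=5/2
row 1: diag=8, rhs=15; c'=1/4, d'=15/8
row 2: denom=10−2·1/4=19/2; d'=(-36−2·15/8)/(19/2)=-159/38
row 3: denom=10−3·6/19=172/19; d'=(33−3·-159/38)/(172/19)=1731/344
back: M3=1731/344
back: M2=-159/38−6/19·1731/344=-993/172
back: M1=15/8−1/4·-993/172=2283/688
M: M0=0, M1=2283/688, M2=-993/172, M3=1731/344, M4=0
seg 0: a=-3, c=M0/2=0, d=(M1−M0)/(6·2)=761/2752, b=Δ0−h0·(2M0+M1)/6=-417/688
seg 1: a=-2, c=M1/2=2283/1376, d=(M2−M1)/(6·2)=-2085/2752, b=Δ1−h1·(2M1+M2)/6=933/344
seg 2: a=4, c=M2/2=-993/344, d=(M3−M2)/(6·3)=413/688, b=Δ2−h2·(2M2+M3)/6=177/688
seg 3: a=-5, c=M3/2=1731/688, d=(M4−M3)/(6·2)=-577/1376, b=Δ3−h3·(2M3+M4)/6=-147/172
t_q=1/2 → seg 0, τ=1/2; S=-3+-417/688·τ+0·τ²+761/2752·τ³=-71959/22016

  seg 0: a=-3 b=-417/688 c=0 d=761/2752
  seg 1: a=-2 b=933/344 c=2283/1376 d=-2085/2752
  seg 2: a=4 b=177/688 c=-993/344 d=413/688
  seg 3: a=-5 b=-147/172 c=1731/688 d=-577/1376
S(1/2) = -71959/22016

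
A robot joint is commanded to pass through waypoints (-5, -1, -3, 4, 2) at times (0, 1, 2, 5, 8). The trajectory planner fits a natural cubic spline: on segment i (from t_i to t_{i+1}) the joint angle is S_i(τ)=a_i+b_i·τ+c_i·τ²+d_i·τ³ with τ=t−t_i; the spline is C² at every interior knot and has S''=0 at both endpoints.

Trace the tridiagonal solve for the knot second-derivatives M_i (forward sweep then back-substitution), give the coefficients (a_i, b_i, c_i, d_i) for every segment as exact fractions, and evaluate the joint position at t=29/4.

  seg 0: a=-5 b=1927/336 c=0 d=-583/336
  seg 1: a=-1 b=89/168 c=-583/112 d=899/336
  seg 2: a=-3 b=-89/48 c=79/28 d=-479/1008
  seg 3: a=4 b=377/168 c=-163/112 d=163/1008
S(29/4) = 25255/7168

Δ: Δ0=4, Δ1=-2, Δ2=7/3, Δ3=-2/3
row 1: diag=4, rhs=-36; c'=1/4, d'=-9
row 2: denom=8−1·1/4=31/4; d'=(26−1·-9)/(31/4)=140/31
row 3: denom=12−3·12/31=336/31; d'=(-18−3·140/31)/(336/31)=-163/56
back: M3=-163/56
back: M2=140/31−12/31·-163/56=79/14
back: M1=-9−1/4·79/14=-583/56
M: M0=0, M1=-583/56, M2=79/14, M3=-163/56, M4=0
seg 0: a=-5, c=M0/2=0, d=(M1−M0)/(6·1)=-583/336, b=Δ0−h0·(2M0+M1)/6=1927/336
seg 1: a=-1, c=M1/2=-583/112, d=(M2−M1)/(6·1)=899/336, b=Δ1−h1·(2M1+M2)/6=89/168
seg 2: a=-3, c=M2/2=79/28, d=(M3−M2)/(6·3)=-479/1008, b=Δ2−h2·(2M2+M3)/6=-89/48
seg 3: a=4, c=M3/2=-163/112, d=(M4−M3)/(6·3)=163/1008, b=Δ3−h3·(2M3+M4)/6=377/168
t_q=29/4 → seg 3, τ=9/4; S=4+377/168·τ+-163/112·τ²+163/1008·τ³=25255/7168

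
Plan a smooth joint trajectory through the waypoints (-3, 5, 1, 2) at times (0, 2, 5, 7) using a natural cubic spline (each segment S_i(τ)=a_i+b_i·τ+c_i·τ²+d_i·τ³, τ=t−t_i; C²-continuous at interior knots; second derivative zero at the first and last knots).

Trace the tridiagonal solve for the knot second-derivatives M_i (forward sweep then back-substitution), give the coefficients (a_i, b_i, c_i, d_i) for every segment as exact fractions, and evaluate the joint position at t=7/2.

  seg 0: a=-3 b=1445/273 c=0 d=-353/1092
  seg 1: a=5 b=386/273 c=-353/182 d=43/126
  seg 2: a=1 b=-551/546 c=103/91 d=-103/546
S(7/2) = 813/208

Δ: Δ0=4, Δ1=-4/3, Δ2=1/2
row 1: diag=10, rhs=-32; c'=3/10, d'=-16/5
row 2: denom=10−3·3/10=91/10; d'=(11−3·-16/5)/(91/10)=206/91
back: M2=206/91
back: M1=-16/5−3/10·206/91=-353/91
M: M0=0, M1=-353/91, M2=206/91, M3=0
seg 0: a=-3, c=M0/2=0, d=(M1−M0)/(6·2)=-353/1092, b=Δ0−h0·(2M0+M1)/6=1445/273
seg 1: a=5, c=M1/2=-353/182, d=(M2−M1)/(6·3)=43/126, b=Δ1−h1·(2M1+M2)/6=386/273
seg 2: a=1, c=M2/2=103/91, d=(M3−M2)/(6·2)=-103/546, b=Δ2−h2·(2M2+M3)/6=-551/546
t_q=7/2 → seg 1, τ=3/2; S=5+386/273·τ+-353/182·τ²+43/126·τ³=813/208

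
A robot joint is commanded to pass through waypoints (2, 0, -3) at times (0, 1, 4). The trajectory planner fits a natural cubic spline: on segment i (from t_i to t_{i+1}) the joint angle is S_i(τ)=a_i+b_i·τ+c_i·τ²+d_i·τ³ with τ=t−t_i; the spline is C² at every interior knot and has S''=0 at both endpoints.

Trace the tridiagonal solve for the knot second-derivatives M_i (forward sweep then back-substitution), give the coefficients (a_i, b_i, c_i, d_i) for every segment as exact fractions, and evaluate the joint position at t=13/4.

  seg 0: a=2 b=-17/8 c=0 d=1/8
  seg 1: a=0 b=-7/4 c=3/8 d=-1/24
S(13/4) = -1287/512

Δ: Δ0=-2, Δ1=-1
row 1: diag=8, rhs=6; c'=3/8, d'=3/4
back: M1=3/4
M: M0=0, M1=3/4, M2=0
seg 0: a=2, c=M0/2=0, d=(M1−M0)/(6·1)=1/8, b=Δ0−h0·(2M0+M1)/6=-17/8
seg 1: a=0, c=M1/2=3/8, d=(M2−M1)/(6·3)=-1/24, b=Δ1−h1·(2M1+M2)/6=-7/4
t_q=13/4 → seg 1, τ=9/4; S=0+-7/4·τ+3/8·τ²+-1/24·τ³=-1287/512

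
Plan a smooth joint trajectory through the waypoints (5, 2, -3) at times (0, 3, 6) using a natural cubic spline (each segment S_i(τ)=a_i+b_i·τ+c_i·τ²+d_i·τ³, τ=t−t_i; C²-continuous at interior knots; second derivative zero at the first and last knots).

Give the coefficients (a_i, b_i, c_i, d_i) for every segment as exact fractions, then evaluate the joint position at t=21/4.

  seg 0: a=5 b=-5/6 c=0 d=-1/54
  seg 1: a=2 b=-4/3 c=-1/6 d=1/54
S(21/4) = -209/128

Δ: Δ0=-1, Δ1=-5/3
row 1: diag=12, rhs=-4; c'=1/4, d'=-1/3
back: M1=-1/3
M: M0=0, M1=-1/3, M2=0
seg 0: a=5, c=M0/2=0, d=(M1−M0)/(6·3)=-1/54, b=Δ0−h0·(2M0+M1)/6=-5/6
seg 1: a=2, c=M1/2=-1/6, d=(M2−M1)/(6·3)=1/54, b=Δ1−h1·(2M1+M2)/6=-4/3
t_q=21/4 → seg 1, τ=9/4; S=2+-4/3·τ+-1/6·τ²+1/54·τ³=-209/128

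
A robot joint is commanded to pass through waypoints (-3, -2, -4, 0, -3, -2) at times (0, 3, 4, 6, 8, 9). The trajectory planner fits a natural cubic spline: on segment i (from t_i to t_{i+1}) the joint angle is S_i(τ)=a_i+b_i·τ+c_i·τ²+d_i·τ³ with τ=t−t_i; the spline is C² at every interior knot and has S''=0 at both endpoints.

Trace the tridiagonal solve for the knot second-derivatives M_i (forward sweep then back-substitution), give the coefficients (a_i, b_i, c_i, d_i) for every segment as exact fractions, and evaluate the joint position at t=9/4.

Δ: Δ0=1/3, Δ1=-2, Δ2=2, Δ3=-3/2, Δ4=1
row 1: diag=8, rhs=-14; c'=1/8, d'=-7/4
row 2: denom=6−1·1/8=47/8; d'=(24−1·-7/4)/(47/8)=206/47
row 3: denom=8−2·16/47=344/47; d'=(-21−2·206/47)/(344/47)=-1399/344
row 4: denom=6−2·47/172=469/86; d'=(15−2·-1399/344)/(469/86)=3979/938
back: M4=3979/938
back: M3=-1399/344−47/172·3979/938=-2451/469
back: M2=206/47−16/47·-2451/469=2890/469
back: M1=-7/4−1/8·2890/469=-1182/469
M: M0=0, M1=-1182/469, M2=2890/469, M3=-2451/469, M4=3979/938, M5=0
seg 0: a=-3, c=M0/2=0, d=(M1−M0)/(6·3)=-197/1407, b=Δ0−h0·(2M0+M1)/6=2242/1407
seg 1: a=-2, c=M1/2=-591/469, d=(M2−M1)/(6·1)=2036/1407, b=Δ1−h1·(2M1+M2)/6=-3077/1407
seg 2: a=-4, c=M2/2=1445/469, d=(M3−M2)/(6·2)=-763/804, b=Δ2−h2·(2M2+M3)/6=-515/1407
seg 3: a=0, c=M3/2=-2451/938, d=(M4−M3)/(6·2)=8881/11256, b=Δ3−h3·(2M3+M4)/6=802/1407
seg 4: a=-3, c=M4/2=3979/1876, d=(M5−M4)/(6·1)=-3979/5628, b=Δ4−h4·(2M4+M5)/6=-1165/2814
t_q=9/4 → seg 0, τ=9/4; S=-3+2242/1407·τ+0·τ²+-197/1407·τ³=-4329/4288

  seg 0: a=-3 b=2242/1407 c=0 d=-197/1407
  seg 1: a=-2 b=-3077/1407 c=-591/469 d=2036/1407
  seg 2: a=-4 b=-515/1407 c=1445/469 d=-763/804
  seg 3: a=0 b=802/1407 c=-2451/938 d=8881/11256
  seg 4: a=-3 b=-1165/2814 c=3979/1876 d=-3979/5628
S(9/4) = -4329/4288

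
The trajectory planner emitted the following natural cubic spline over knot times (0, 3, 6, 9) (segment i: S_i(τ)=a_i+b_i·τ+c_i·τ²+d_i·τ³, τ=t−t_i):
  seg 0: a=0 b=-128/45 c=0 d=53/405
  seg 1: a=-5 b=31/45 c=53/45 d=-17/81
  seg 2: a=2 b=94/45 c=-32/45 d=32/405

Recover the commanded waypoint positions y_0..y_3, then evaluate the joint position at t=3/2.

y_0=0 y_1=-5 y_2=2 y_3=4
S(3/2) = -153/40

y_0 = S_0(0) = a_0 = 0
y_1 = S_1(0) = a_1 = -5
y_2 = S_2(0) = a_2 = 2
y_3 = S_2(3) = 4
t_q=3/2 is in segment 0 (τ=3/2); S_0(τ)=-153/40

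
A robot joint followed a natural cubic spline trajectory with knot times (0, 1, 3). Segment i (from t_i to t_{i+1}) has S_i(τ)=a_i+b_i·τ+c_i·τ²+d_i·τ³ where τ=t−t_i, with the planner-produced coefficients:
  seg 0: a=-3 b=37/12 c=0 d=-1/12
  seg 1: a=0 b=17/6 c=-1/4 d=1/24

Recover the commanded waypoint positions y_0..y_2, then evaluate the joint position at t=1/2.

y_0=-3 y_1=0 y_2=5
S(1/2) = -47/32

y_0 = S_0(0) = a_0 = -3
y_1 = S_1(0) = a_1 = 0
y_2 = S_1(2) = 5
t_q=1/2 is in segment 0 (τ=1/2); S_0(τ)=-47/32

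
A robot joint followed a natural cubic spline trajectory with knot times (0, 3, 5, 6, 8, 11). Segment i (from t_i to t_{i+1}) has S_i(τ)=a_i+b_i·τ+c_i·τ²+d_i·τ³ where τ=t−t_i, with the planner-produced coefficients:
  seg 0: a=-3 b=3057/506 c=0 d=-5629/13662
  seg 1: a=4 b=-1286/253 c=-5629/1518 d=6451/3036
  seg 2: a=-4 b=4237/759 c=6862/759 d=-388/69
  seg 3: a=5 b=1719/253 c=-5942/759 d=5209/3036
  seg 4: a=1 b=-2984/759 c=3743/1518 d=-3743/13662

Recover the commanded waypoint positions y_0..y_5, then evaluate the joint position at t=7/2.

y_0=-3 y_1=4 y_2=-4 y_3=5 y_4=1 y_5=4
S(7/2) = 6453/8096

y_0 = S_0(0) = a_0 = -3
y_1 = S_1(0) = a_1 = 4
y_2 = S_2(0) = a_2 = -4
y_3 = S_3(0) = a_3 = 5
y_4 = S_4(0) = a_4 = 1
y_5 = S_4(3) = 4
t_q=7/2 is in segment 1 (τ=1/2); S_1(τ)=6453/8096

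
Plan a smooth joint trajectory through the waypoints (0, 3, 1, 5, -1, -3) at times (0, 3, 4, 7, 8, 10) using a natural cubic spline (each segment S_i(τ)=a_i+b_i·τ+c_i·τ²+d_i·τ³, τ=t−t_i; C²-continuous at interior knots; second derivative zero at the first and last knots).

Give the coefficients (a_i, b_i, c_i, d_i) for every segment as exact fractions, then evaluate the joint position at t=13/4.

  seg 0: a=0 b=6338/2529 c=0 d=-3809/22761
  seg 1: a=3 b=-5089/2529 c=-3809/2529 d=1280/843
  seg 2: a=1 b=-1187/2529 c=7711/2529 d=-18574/22761
  seg 3: a=5 b=-10643/2529 c=-1207/281 d=6332/2529
  seg 4: a=-1 b=-13373/2529 c=2711/843 d=-2711/5058
S(13/4) = 32729/13488

Δ: Δ0=1, Δ1=-2, Δ2=4/3, Δ3=-6, Δ4=-1
row 1: diag=8, rhs=-18; c'=1/8, d'=-9/4
row 2: denom=8−1·1/8=63/8; d'=(20−1·-9/4)/(63/8)=178/63
row 3: denom=8−3·8/21=48/7; d'=(-44−3·178/63)/(48/7)=-551/72
row 4: denom=6−1·7/48=281/48; d'=(30−1·-551/72)/(281/48)=5422/843
back: M4=5422/843
back: M3=-551/72−7/48·5422/843=-2414/281
back: M2=178/63−8/21·-2414/281=15422/2529
back: M1=-9/4−1/8·15422/2529=-7618/2529
M: M0=0, M1=-7618/2529, M2=15422/2529, M3=-2414/281, M4=5422/843, M5=0
seg 0: a=0, c=M0/2=0, d=(M1−M0)/(6·3)=-3809/22761, b=Δ0−h0·(2M0+M1)/6=6338/2529
seg 1: a=3, c=M1/2=-3809/2529, d=(M2−M1)/(6·1)=1280/843, b=Δ1−h1·(2M1+M2)/6=-5089/2529
seg 2: a=1, c=M2/2=7711/2529, d=(M3−M2)/(6·3)=-18574/22761, b=Δ2−h2·(2M2+M3)/6=-1187/2529
seg 3: a=5, c=M3/2=-1207/281, d=(M4−M3)/(6·1)=6332/2529, b=Δ3−h3·(2M3+M4)/6=-10643/2529
seg 4: a=-1, c=M4/2=2711/843, d=(M5−M4)/(6·2)=-2711/5058, b=Δ4−h4·(2M4+M5)/6=-13373/2529
t_q=13/4 → seg 1, τ=1/4; S=3+-5089/2529·τ+-3809/2529·τ²+1280/843·τ³=32729/13488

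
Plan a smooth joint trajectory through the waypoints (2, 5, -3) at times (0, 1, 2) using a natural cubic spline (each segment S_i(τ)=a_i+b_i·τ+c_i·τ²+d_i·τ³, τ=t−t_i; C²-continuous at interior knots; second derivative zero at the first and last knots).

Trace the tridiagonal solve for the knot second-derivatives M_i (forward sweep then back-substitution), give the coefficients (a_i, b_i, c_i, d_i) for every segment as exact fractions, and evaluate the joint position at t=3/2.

Δ: Δ0=3, Δ1=-8
row 1: diag=4, rhs=-66; c'=1/4, d'=-33/2
back: M1=-33/2
M: M0=0, M1=-33/2, M2=0
seg 0: a=2, c=M0/2=0, d=(M1−M0)/(6·1)=-11/4, b=Δ0−h0·(2M0+M1)/6=23/4
seg 1: a=5, c=M1/2=-33/4, d=(M2−M1)/(6·1)=11/4, b=Δ1−h1·(2M1+M2)/6=-5/2
t_q=3/2 → seg 1, τ=1/2; S=5+-5/2·τ+-33/4·τ²+11/4·τ³=65/32

  seg 0: a=2 b=23/4 c=0 d=-11/4
  seg 1: a=5 b=-5/2 c=-33/4 d=11/4
S(3/2) = 65/32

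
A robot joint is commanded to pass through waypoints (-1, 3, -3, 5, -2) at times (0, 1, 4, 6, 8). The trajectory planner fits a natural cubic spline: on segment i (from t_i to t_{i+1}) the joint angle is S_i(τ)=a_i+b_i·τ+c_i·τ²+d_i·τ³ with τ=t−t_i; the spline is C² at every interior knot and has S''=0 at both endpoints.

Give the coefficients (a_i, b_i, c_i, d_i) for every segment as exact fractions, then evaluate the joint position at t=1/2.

Δ: Δ0=4, Δ1=-2, Δ2=4, Δ3=-7/2
row 1: diag=8, rhs=-36; c'=3/8, d'=-9/2
row 2: denom=10−3·3/8=71/8; d'=(36−3·-9/2)/(71/8)=396/71
row 3: denom=8−2·16/71=536/71; d'=(-45−2·396/71)/(536/71)=-3987/536
back: M3=-3987/536
back: M2=396/71−16/71·-3987/536=486/67
back: M1=-9/2−3/8·486/67=-1935/268
M: M0=0, M1=-1935/268, M2=486/67, M3=-3987/536, M4=0
seg 0: a=-1, c=M0/2=0, d=(M1−M0)/(6·1)=-645/536, b=Δ0−h0·(2M0+M1)/6=2789/536
seg 1: a=3, c=M1/2=-1935/536, d=(M2−M1)/(6·3)=431/536, b=Δ1−h1·(2M1+M2)/6=427/268
seg 2: a=-3, c=M2/2=243/67, d=(M3−M2)/(6·2)=-2625/2144, b=Δ2−h2·(2M2+M3)/6=881/536
seg 3: a=5, c=M3/2=-3987/1072, d=(M4−M3)/(6·2)=1329/2144, b=Δ3−h3·(2M3+M4)/6=391/268
t_q=1/2 → seg 0, τ=1/2; S=-1+2789/536·τ+0·τ²+-645/536·τ³=6223/4288

  seg 0: a=-1 b=2789/536 c=0 d=-645/536
  seg 1: a=3 b=427/268 c=-1935/536 d=431/536
  seg 2: a=-3 b=881/536 c=243/67 d=-2625/2144
  seg 3: a=5 b=391/268 c=-3987/1072 d=1329/2144
S(1/2) = 6223/4288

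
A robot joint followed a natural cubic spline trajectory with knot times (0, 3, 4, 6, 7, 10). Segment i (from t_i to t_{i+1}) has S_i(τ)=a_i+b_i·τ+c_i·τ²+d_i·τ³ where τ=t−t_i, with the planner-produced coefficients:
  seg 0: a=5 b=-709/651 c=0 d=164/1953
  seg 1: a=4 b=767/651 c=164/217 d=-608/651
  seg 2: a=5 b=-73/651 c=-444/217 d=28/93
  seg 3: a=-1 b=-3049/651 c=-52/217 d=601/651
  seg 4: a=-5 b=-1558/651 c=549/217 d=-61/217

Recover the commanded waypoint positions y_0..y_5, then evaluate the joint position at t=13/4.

y_0 = S_0(0) = a_0 = 5
y_1 = S_1(0) = a_1 = 4
y_2 = S_2(0) = a_2 = 5
y_3 = S_3(0) = a_3 = -1
y_4 = S_4(0) = a_4 = -5
y_5 = S_4(3) = 3
t_q=13/4 is in segment 1 (τ=1/4); S_1(τ)=939/217

y_0=5 y_1=4 y_2=5 y_3=-1 y_4=-5 y_5=3
S(13/4) = 939/217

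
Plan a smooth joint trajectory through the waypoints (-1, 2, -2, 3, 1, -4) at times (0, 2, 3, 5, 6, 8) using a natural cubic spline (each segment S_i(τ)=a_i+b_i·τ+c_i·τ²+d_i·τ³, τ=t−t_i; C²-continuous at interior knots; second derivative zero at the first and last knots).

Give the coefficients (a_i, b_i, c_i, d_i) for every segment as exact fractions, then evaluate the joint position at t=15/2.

Δ: Δ0=3/2, Δ1=-4, Δ2=5/2, Δ3=-2, Δ4=-5/2
row 1: diag=6, rhs=-33; c'=1/6, d'=-11/2
row 2: denom=6−1·1/6=35/6; d'=(39−1·-11/2)/(35/6)=267/35
row 3: denom=6−2·12/35=186/35; d'=(-27−2·267/35)/(186/35)=-493/62
row 4: denom=6−1·35/186=1081/186; d'=(-3−1·-493/62)/(1081/186)=921/1081
back: M4=921/1081
back: M3=-493/62−35/186·921/1081=-8769/1081
back: M2=267/35−12/35·-8769/1081=11253/1081
back: M1=-11/2−1/6·11253/1081=-7821/1081
M: M0=0, M1=-7821/1081, M2=11253/1081, M3=-8769/1081, M4=921/1081, M5=0
seg 0: a=-1, c=M0/2=0, d=(M1−M0)/(6·2)=-2607/4324, b=Δ0−h0·(2M0+M1)/6=8457/2162
seg 1: a=2, c=M1/2=-7821/2162, d=(M2−M1)/(6·1)=3179/1081, b=Δ1−h1·(2M1+M2)/6=-7185/2162
seg 2: a=-2, c=M2/2=11253/2162, d=(M3−M2)/(6·2)=-71/46, b=Δ2−h2·(2M2+M3)/6=-3753/2162
seg 3: a=3, c=M3/2=-8769/2162, d=(M4−M3)/(6·1)=1615/1081, b=Δ3−h3·(2M3+M4)/6=1215/2162
seg 4: a=1, c=M4/2=921/2162, d=(M5−M4)/(6·2)=-307/4324, b=Δ4−h4·(2M4+M5)/6=-6633/2162
t_q=15/2 → seg 4, τ=3/2; S=1+-6633/2162·τ+921/2162·τ²+-307/4324·τ³=-99733/34592

  seg 0: a=-1 b=8457/2162 c=0 d=-2607/4324
  seg 1: a=2 b=-7185/2162 c=-7821/2162 d=3179/1081
  seg 2: a=-2 b=-3753/2162 c=11253/2162 d=-71/46
  seg 3: a=3 b=1215/2162 c=-8769/2162 d=1615/1081
  seg 4: a=1 b=-6633/2162 c=921/2162 d=-307/4324
S(15/2) = -99733/34592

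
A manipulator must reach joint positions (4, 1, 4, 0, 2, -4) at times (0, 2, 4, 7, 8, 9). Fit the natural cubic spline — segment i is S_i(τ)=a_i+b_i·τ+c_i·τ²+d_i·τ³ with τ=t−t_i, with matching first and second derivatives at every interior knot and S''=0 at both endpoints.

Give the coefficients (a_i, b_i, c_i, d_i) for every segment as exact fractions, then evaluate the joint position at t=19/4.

Δ: Δ0=-3/2, Δ1=3/2, Δ2=-4/3, Δ3=2, Δ4=-6
row 1: diag=8, rhs=18; c'=1/4, d'=9/4
row 2: denom=10−2·1/4=19/2; d'=(-17−2·9/4)/(19/2)=-43/19
row 3: denom=8−3·6/19=134/19; d'=(20−3·-43/19)/(134/19)=509/134
row 4: denom=4−1·19/134=517/134; d'=(-48−1·509/134)/(517/134)=-631/47
back: M4=-631/47
back: M3=509/134−19/134·-631/47=268/47
back: M2=-43/19−6/19·268/47=-191/47
back: M1=9/4−1/4·-191/47=307/94
M: M0=0, M1=307/94, M2=-191/47, M3=268/47, M4=-631/47, M5=0
seg 0: a=4, c=M0/2=0, d=(M1−M0)/(6·2)=307/1128, b=Δ0−h0·(2M0+M1)/6=-365/141
seg 1: a=1, c=M1/2=307/188, d=(M2−M1)/(6·2)=-689/1128, b=Δ1−h1·(2M1+M2)/6=191/282
seg 2: a=4, c=M2/2=-191/94, d=(M3−M2)/(6·3)=51/94, b=Δ2−h2·(2M2+M3)/6=-17/141
seg 3: a=0, c=M3/2=134/47, d=(M4−M3)/(6·1)=-899/282, b=Δ3−h3·(2M3+M4)/6=659/282
seg 4: a=2, c=M4/2=-631/94, d=(M5−M4)/(6·1)=631/282, b=Δ4−h4·(2M4+M5)/6=-215/141
t_q=19/4 → seg 2, τ=3/4; S=4+-17/141·τ+-191/94·τ²+51/94·τ³=18021/6016

  seg 0: a=4 b=-365/141 c=0 d=307/1128
  seg 1: a=1 b=191/282 c=307/188 d=-689/1128
  seg 2: a=4 b=-17/141 c=-191/94 d=51/94
  seg 3: a=0 b=659/282 c=134/47 d=-899/282
  seg 4: a=2 b=-215/141 c=-631/94 d=631/282
S(19/4) = 18021/6016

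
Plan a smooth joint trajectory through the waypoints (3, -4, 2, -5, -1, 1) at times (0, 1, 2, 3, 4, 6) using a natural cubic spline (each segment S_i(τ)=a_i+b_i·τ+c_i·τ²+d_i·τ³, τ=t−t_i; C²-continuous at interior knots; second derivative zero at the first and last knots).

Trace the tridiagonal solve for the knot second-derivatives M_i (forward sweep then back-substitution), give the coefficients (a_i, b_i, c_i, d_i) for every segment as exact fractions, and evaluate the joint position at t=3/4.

Δ: Δ0=-7, Δ1=6, Δ2=-7, Δ3=4, Δ4=1
row 1: diag=4, rhs=78; c'=1/4, d'=39/2
row 2: denom=4−1·1/4=15/4; d'=(-78−1·39/2)/(15/4)=-26
row 3: denom=4−1·4/15=56/15; d'=(66−1·-26)/(56/15)=345/14
row 4: denom=6−1·15/56=321/56; d'=(-18−1·345/14)/(321/56)=-796/107
back: M4=-796/107
back: M3=345/14−15/56·-796/107=2850/107
back: M2=-26−4/15·2850/107=-3542/107
back: M1=39/2−1/4·-3542/107=2972/107
M: M0=0, M1=2972/107, M2=-3542/107, M3=2850/107, M4=-796/107, M5=0
seg 0: a=3, c=M0/2=0, d=(M1−M0)/(6·1)=1486/321, b=Δ0−h0·(2M0+M1)/6=-3733/321
seg 1: a=-4, c=M1/2=1486/107, d=(M2−M1)/(6·1)=-3257/321, b=Δ1−h1·(2M1+M2)/6=725/321
seg 2: a=2, c=M2/2=-1771/107, d=(M3−M2)/(6·1)=3196/321, b=Δ2−h2·(2M2+M3)/6=-130/321
seg 3: a=-5, c=M3/2=1425/107, d=(M4−M3)/(6·1)=-1823/321, b=Δ3−h3·(2M3+M4)/6=-1168/321
seg 4: a=-1, c=M4/2=-398/107, d=(M5−M4)/(6·2)=199/321, b=Δ4−h4·(2M4+M5)/6=1913/321
t_q=3/4 → seg 0, τ=3/4; S=3+-3733/321·τ+0·τ²+1486/321·τ³=-12905/3424

  seg 0: a=3 b=-3733/321 c=0 d=1486/321
  seg 1: a=-4 b=725/321 c=1486/107 d=-3257/321
  seg 2: a=2 b=-130/321 c=-1771/107 d=3196/321
  seg 3: a=-5 b=-1168/321 c=1425/107 d=-1823/321
  seg 4: a=-1 b=1913/321 c=-398/107 d=199/321
S(3/4) = -12905/3424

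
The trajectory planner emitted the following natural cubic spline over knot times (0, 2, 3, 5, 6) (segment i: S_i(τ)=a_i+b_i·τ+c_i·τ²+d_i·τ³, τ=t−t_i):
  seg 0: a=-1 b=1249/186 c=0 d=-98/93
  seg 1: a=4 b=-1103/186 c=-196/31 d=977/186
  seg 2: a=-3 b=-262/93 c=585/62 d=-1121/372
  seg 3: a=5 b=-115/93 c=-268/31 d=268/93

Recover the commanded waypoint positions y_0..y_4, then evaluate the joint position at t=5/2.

y_0 = S_0(0) = a_0 = -1
y_1 = S_1(0) = a_1 = 4
y_2 = S_2(0) = a_2 = -3
y_3 = S_3(0) = a_3 = 5
y_4 = S_3(1) = -2
t_q=5/2 is in segment 1 (τ=1/2); S_1(τ)=55/496

y_0=-1 y_1=4 y_2=-3 y_3=5 y_4=-2
S(5/2) = 55/496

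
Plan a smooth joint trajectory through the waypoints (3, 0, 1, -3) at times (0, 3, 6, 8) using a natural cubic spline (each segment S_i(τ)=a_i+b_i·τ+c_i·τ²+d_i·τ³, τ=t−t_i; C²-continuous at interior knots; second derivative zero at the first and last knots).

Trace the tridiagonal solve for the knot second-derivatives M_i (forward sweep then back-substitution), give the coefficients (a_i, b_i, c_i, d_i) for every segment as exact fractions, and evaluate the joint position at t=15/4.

  seg 0: a=3 b=-172/111 c=0 d=61/999
  seg 1: a=0 b=11/111 c=61/111 d=-157/999
  seg 2: a=1 b=-94/111 c=-32/37 d=16/111
S(15/4) = 751/2368

Δ: Δ0=-1, Δ1=1/3, Δ2=-2
row 1: diag=12, rhs=8; c'=1/4, d'=2/3
row 2: denom=10−3·1/4=37/4; d'=(-14−3·2/3)/(37/4)=-64/37
back: M2=-64/37
back: M1=2/3−1/4·-64/37=122/111
M: M0=0, M1=122/111, M2=-64/37, M3=0
seg 0: a=3, c=M0/2=0, d=(M1−M0)/(6·3)=61/999, b=Δ0−h0·(2M0+M1)/6=-172/111
seg 1: a=0, c=M1/2=61/111, d=(M2−M1)/(6·3)=-157/999, b=Δ1−h1·(2M1+M2)/6=11/111
seg 2: a=1, c=M2/2=-32/37, d=(M3−M2)/(6·2)=16/111, b=Δ2−h2·(2M2+M3)/6=-94/111
t_q=15/4 → seg 1, τ=3/4; S=0+11/111·τ+61/111·τ²+-157/999·τ³=751/2368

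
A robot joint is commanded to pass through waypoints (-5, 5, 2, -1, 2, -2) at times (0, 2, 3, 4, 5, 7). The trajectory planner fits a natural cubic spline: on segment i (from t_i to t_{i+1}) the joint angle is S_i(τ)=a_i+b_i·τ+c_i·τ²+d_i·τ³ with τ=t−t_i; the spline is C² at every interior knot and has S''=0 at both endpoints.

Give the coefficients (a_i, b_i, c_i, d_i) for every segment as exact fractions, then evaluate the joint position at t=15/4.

  seg 0: a=-5 b=3759/493 c=0 d=-647/986
  seg 1: a=5 b=-123/493 c=-1941/493 d=585/493
  seg 2: a=2 b=-2250/493 c=-186/493 d=33/17
  seg 3: a=-1 b=249/493 c=2685/493 d=-1455/493
  seg 4: a=2 b=1254/493 c=-1680/493 d=280/493
S(15/4) = -25753/31552

Δ: Δ0=5, Δ1=-3, Δ2=-3, Δ3=3, Δ4=-2
row 1: diag=6, rhs=-48; c'=1/6, d'=-8
row 2: denom=4−1·1/6=23/6; d'=(0−1·-8)/(23/6)=48/23
row 3: denom=4−1·6/23=86/23; d'=(36−1·48/23)/(86/23)=390/43
row 4: denom=6−1·23/86=493/86; d'=(-30−1·390/43)/(493/86)=-3360/493
back: M4=-3360/493
back: M3=390/43−23/86·-3360/493=5370/493
back: M2=48/23−6/23·5370/493=-372/493
back: M1=-8−1/6·-372/493=-3882/493
M: M0=0, M1=-3882/493, M2=-372/493, M3=5370/493, M4=-3360/493, M5=0
seg 0: a=-5, c=M0/2=0, d=(M1−M0)/(6·2)=-647/986, b=Δ0−h0·(2M0+M1)/6=3759/493
seg 1: a=5, c=M1/2=-1941/493, d=(M2−M1)/(6·1)=585/493, b=Δ1−h1·(2M1+M2)/6=-123/493
seg 2: a=2, c=M2/2=-186/493, d=(M3−M2)/(6·1)=33/17, b=Δ2−h2·(2M2+M3)/6=-2250/493
seg 3: a=-1, c=M3/2=2685/493, d=(M4−M3)/(6·1)=-1455/493, b=Δ3−h3·(2M3+M4)/6=249/493
seg 4: a=2, c=M4/2=-1680/493, d=(M5−M4)/(6·2)=280/493, b=Δ4−h4·(2M4+M5)/6=1254/493
t_q=15/4 → seg 2, τ=3/4; S=2+-2250/493·τ+-186/493·τ²+33/17·τ³=-25753/31552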